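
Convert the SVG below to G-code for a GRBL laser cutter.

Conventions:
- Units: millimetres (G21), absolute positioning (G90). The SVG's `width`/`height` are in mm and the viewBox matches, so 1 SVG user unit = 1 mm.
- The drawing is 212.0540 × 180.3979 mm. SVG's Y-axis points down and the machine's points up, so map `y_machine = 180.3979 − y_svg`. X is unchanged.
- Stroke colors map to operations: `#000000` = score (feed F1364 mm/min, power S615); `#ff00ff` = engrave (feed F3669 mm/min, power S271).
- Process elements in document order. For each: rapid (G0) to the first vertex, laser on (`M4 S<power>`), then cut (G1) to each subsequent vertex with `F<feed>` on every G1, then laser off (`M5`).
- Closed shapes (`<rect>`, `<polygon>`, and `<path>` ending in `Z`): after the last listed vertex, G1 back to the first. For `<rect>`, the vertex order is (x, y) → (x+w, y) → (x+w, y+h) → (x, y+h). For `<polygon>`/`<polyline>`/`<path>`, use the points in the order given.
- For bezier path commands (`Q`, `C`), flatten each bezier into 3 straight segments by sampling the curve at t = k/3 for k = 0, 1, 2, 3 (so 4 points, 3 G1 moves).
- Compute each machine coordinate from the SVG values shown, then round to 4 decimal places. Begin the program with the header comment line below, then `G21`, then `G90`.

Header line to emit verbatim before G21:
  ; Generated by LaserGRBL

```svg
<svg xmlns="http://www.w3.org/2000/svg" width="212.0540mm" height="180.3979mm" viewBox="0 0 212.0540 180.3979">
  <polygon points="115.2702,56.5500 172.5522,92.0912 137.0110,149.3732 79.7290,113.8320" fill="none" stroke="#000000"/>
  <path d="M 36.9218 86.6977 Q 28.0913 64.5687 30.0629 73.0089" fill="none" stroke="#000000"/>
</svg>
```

Since the viewBox matches the mm dimensions, user units are millimetres directly. The only transform is the Y-flip y_m = 180.3979 − y_svg.

Shape 1 is a regular polygon drawn with `<polygon>`. Its stroke #000000 means score at S615, F1364. After flipping Y the toolpath is (115.2702,123.8479) → (172.5522,88.3067) → (137.0110,31.0247) → (79.7290,66.5659) → (115.2702,123.8479), returning to the start.

Shape 2 is a quadratic bezier drawn with `<path>`. Its stroke #000000 means score at S615, F1364. After flipping Y the toolpath is (36.9218,93.7002) → (32.2350,105.0563) → (29.9487,109.6192) → (30.0629,107.3890).

; Generated by LaserGRBL
G21
G90
G0 X115.2702 Y123.8479
M4 S615
G1 X172.5522 Y88.3067 F1364
G1 X137.0110 Y31.0247 F1364
G1 X79.7290 Y66.5659 F1364
G1 X115.2702 Y123.8479 F1364
M5
G0 X36.9218 Y93.7002
M4 S615
G1 X32.2350 Y105.0563 F1364
G1 X29.9487 Y109.6192 F1364
G1 X30.0629 Y107.3890 F1364
M5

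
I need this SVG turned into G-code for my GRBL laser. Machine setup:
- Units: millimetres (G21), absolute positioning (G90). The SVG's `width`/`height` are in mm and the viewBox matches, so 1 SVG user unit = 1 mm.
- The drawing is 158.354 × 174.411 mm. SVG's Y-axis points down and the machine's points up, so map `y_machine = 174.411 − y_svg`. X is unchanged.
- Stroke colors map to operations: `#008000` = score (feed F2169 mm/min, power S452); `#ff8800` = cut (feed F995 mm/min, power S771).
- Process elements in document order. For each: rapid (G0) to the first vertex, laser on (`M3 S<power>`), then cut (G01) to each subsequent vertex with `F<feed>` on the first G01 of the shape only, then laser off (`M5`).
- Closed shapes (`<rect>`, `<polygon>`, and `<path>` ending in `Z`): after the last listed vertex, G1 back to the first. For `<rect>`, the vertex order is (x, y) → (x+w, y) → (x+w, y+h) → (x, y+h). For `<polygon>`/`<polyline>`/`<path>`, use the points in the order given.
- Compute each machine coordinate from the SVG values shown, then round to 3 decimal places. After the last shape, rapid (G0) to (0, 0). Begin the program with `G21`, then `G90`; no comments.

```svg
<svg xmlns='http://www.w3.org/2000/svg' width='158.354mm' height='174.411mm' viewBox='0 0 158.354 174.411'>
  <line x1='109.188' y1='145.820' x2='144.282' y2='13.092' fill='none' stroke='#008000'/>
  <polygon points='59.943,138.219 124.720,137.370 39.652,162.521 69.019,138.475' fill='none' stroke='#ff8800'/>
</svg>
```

1 u = 1 mm; y_m = 174.411 − y.

[1] `<line>` line segment, #008000→score S452 F2169: (109.188,28.591) → (144.282,161.319)

[2] `<polygon>` closed polygon, #ff8800→cut S771 F995: (59.943,36.192) → (124.720,37.041) → (39.652,11.890) → (69.019,35.936) → (59.943,36.192) (closed)

G21
G90
G0 X109.188 Y28.591
M3 S452
G01 X144.282 Y161.319 F2169
M5
G0 X59.943 Y36.192
M3 S771
G01 X124.720 Y37.041 F995
G01 X39.652 Y11.890
G01 X69.019 Y35.936
G01 X59.943 Y36.192
M5
G0 X0.000 Y0.000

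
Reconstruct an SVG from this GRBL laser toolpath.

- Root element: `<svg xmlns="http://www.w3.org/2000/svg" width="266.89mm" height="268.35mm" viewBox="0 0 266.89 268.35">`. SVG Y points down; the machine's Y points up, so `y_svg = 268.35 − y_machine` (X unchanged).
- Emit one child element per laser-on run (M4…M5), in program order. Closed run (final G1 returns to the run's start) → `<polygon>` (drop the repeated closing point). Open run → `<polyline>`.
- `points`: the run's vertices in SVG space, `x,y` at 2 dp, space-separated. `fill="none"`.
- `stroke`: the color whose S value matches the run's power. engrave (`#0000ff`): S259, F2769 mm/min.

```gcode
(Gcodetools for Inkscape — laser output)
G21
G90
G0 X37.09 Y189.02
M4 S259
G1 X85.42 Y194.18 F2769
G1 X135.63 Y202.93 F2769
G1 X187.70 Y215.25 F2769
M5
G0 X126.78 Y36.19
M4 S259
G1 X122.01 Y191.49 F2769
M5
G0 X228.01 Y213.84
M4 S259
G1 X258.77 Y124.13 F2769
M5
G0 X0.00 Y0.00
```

y_svg = 268.35 − y_m. Every run uses S259, so all elements get stroke `#0000ff` (engrave).

[1] open run; points: 37.09,79.33 85.42,74.17 135.63,65.42 187.70,53.10

[2] open run; points: 126.78,232.16 122.01,76.86

[3] open run; points: 228.01,54.51 258.77,144.22

<svg xmlns="http://www.w3.org/2000/svg" width="266.89mm" height="268.35mm" viewBox="0 0 266.89 268.35">
  <polyline points="37.09,79.33 85.42,74.17 135.63,65.42 187.70,53.10" fill="none" stroke="#0000ff"/>
  <polyline points="126.78,232.16 122.01,76.86" fill="none" stroke="#0000ff"/>
  <polyline points="228.01,54.51 258.77,144.22" fill="none" stroke="#0000ff"/>
</svg>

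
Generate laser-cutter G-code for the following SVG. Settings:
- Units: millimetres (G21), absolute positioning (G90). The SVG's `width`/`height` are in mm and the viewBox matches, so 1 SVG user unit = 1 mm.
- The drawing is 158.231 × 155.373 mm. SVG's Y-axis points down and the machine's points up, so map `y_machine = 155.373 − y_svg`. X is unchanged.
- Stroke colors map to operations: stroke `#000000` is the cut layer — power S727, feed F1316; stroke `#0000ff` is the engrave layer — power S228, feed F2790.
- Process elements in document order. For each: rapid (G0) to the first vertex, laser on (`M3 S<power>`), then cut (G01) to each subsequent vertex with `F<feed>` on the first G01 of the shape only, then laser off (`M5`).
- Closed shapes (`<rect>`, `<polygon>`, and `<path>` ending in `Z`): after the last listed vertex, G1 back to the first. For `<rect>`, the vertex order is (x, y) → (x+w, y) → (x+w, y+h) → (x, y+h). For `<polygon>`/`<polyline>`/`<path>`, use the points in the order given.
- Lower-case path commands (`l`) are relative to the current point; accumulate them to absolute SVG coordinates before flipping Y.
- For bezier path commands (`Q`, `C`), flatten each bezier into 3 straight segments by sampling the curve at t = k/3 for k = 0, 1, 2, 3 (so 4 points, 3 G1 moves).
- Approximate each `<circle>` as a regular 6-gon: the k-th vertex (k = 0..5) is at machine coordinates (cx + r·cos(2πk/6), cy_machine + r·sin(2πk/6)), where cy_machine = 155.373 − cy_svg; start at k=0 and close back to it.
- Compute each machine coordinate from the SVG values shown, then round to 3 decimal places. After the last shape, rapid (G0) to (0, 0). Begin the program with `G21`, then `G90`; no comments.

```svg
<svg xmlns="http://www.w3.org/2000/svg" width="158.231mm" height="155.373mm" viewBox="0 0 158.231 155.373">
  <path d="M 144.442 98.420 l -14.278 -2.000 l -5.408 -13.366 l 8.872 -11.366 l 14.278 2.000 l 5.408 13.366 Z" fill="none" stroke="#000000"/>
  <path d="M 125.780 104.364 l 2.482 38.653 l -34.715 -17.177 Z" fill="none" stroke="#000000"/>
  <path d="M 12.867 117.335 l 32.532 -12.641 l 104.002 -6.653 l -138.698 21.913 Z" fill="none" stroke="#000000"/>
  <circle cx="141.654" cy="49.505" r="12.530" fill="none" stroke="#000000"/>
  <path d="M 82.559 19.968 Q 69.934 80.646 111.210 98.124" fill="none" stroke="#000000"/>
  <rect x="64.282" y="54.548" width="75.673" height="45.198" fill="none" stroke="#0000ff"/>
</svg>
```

viewBox `0 0 158.231 155.373` with mm width/height → 1 unit = 1 mm. Flip: y_m = 155.373 − y_svg.

**Shape 1** — `<path>` regular polygon, stroke `#000000` → cut (S727, F1316). Machine vertices: (144.442,56.953) → (130.164,58.953) → (124.756,72.319) → (133.628,83.685) → (147.906,81.685) → (153.314,68.319) → (144.442,56.953). Closed: final G1 returns to the first vertex.

**Shape 2** — `<path>` regular polygon, stroke `#000000` → cut (S727, F1316). Machine vertices: (125.780,51.009) → (128.262,12.356) → (93.547,29.533) → (125.780,51.009). Closed: final G1 returns to the first vertex.

**Shape 3** — `<path>` closed polygon, stroke `#000000` → cut (S727, F1316). Machine vertices: (12.867,38.038) → (45.399,50.679) → (149.401,57.332) → (10.703,35.419) → (12.867,38.038). Closed: final G1 returns to the first vertex.

**Shape 4** — `<circle>` circle, stroke `#000000` → cut (S727, F1316). Machine vertices: (154.184,105.868) → (147.919,116.719) → (135.389,116.719) → (129.124,105.868) → (135.389,95.017) → (147.919,95.017) → (154.184,105.868). Closed: final G1 returns to the first vertex.

**Shape 5** — `<path>` quadratic bezier, stroke `#000000` → cut (S727, F1316). Control points (SVG): P0=(82.559,19.968), P1=(69.934,80.646), P2=(111.210,98.124); sampled at t=k/3. Machine vertices: (82.559,135.405) → (80.131,99.753) → (89.682,73.701) → (111.210,57.249). Open path.

**Shape 6** — `<rect>` rectangle, stroke `#0000ff` → engrave (S228, F2790). Machine vertices: (64.282,100.825) → (139.955,100.825) → (139.955,55.627) → (64.282,55.627) → (64.282,100.825). Closed: final G1 returns to the first vertex.

G21
G90
G0 X144.442 Y56.953
M3 S727
G01 X130.164 Y58.953 F1316
G01 X124.756 Y72.319
G01 X133.628 Y83.685
G01 X147.906 Y81.685
G01 X153.314 Y68.319
G01 X144.442 Y56.953
M5
G0 X125.780 Y51.009
M3 S727
G01 X128.262 Y12.356 F1316
G01 X93.547 Y29.533
G01 X125.780 Y51.009
M5
G0 X12.867 Y38.038
M3 S727
G01 X45.399 Y50.679 F1316
G01 X149.401 Y57.332
G01 X10.703 Y35.419
G01 X12.867 Y38.038
M5
G0 X154.184 Y105.868
M3 S727
G01 X147.919 Y116.719 F1316
G01 X135.389 Y116.719
G01 X129.124 Y105.868
G01 X135.389 Y95.017
G01 X147.919 Y95.017
G01 X154.184 Y105.868
M5
G0 X82.559 Y135.405
M3 S727
G01 X80.131 Y99.753 F1316
G01 X89.682 Y73.701
G01 X111.210 Y57.249
M5
G0 X64.282 Y100.825
M3 S228
G01 X139.955 Y100.825 F2790
G01 X139.955 Y55.627
G01 X64.282 Y55.627
G01 X64.282 Y100.825
M5
G0 X0.000 Y0.000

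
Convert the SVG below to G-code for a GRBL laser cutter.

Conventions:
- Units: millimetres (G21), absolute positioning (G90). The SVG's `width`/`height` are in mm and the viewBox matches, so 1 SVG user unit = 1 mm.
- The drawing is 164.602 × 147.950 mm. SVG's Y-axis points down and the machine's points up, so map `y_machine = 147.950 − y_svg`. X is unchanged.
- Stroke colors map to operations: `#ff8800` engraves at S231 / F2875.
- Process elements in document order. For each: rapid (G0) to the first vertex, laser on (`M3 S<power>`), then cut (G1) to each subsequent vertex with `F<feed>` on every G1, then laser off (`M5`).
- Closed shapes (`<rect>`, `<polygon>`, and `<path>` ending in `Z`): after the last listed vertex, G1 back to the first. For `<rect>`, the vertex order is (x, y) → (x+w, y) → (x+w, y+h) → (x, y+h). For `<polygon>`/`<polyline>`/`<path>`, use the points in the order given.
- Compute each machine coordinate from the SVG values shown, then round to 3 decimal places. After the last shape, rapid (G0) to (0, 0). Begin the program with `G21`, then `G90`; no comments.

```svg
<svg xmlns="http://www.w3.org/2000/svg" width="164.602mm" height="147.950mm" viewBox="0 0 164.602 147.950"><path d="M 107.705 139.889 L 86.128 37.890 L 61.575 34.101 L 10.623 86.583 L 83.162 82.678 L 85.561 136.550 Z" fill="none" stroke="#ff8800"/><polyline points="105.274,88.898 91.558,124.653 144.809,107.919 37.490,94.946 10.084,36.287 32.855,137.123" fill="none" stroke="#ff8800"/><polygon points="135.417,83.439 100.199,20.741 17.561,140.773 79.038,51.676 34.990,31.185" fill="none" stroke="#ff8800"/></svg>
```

G21
G90
G0 X107.705 Y8.061
M3 S231
G1 X86.128 Y110.060 F2875
G1 X61.575 Y113.849 F2875
G1 X10.623 Y61.367 F2875
G1 X83.162 Y65.272 F2875
G1 X85.561 Y11.400 F2875
G1 X107.705 Y8.061 F2875
M5
G0 X105.274 Y59.052
M3 S231
G1 X91.558 Y23.297 F2875
G1 X144.809 Y40.031 F2875
G1 X37.490 Y53.004 F2875
G1 X10.084 Y111.663 F2875
G1 X32.855 Y10.827 F2875
M5
G0 X135.417 Y64.511
M3 S231
G1 X100.199 Y127.209 F2875
G1 X17.561 Y7.177 F2875
G1 X79.038 Y96.274 F2875
G1 X34.990 Y116.765 F2875
G1 X135.417 Y64.511 F2875
M5
G0 X0.000 Y0.000

1 u = 1 mm; y_m = 147.950 − y.

[1] `<path>` closed polygon, #ff8800→engrave S231 F2875: (107.705,8.061) → (86.128,110.060) → (61.575,113.849) → (10.623,61.367) → (83.162,65.272) → (85.561,11.400) → (107.705,8.061) (closed)

[2] `<polyline>` open polyline, #ff8800→engrave S231 F2875: (105.274,59.052) → (91.558,23.297) → (144.809,40.031) → (37.490,53.004) → (10.084,111.663) → (32.855,10.827)

[3] `<polygon>` closed polygon, #ff8800→engrave S231 F2875: (135.417,64.511) → (100.199,127.209) → (17.561,7.177) → (79.038,96.274) → (34.990,116.765) → (135.417,64.511) (closed)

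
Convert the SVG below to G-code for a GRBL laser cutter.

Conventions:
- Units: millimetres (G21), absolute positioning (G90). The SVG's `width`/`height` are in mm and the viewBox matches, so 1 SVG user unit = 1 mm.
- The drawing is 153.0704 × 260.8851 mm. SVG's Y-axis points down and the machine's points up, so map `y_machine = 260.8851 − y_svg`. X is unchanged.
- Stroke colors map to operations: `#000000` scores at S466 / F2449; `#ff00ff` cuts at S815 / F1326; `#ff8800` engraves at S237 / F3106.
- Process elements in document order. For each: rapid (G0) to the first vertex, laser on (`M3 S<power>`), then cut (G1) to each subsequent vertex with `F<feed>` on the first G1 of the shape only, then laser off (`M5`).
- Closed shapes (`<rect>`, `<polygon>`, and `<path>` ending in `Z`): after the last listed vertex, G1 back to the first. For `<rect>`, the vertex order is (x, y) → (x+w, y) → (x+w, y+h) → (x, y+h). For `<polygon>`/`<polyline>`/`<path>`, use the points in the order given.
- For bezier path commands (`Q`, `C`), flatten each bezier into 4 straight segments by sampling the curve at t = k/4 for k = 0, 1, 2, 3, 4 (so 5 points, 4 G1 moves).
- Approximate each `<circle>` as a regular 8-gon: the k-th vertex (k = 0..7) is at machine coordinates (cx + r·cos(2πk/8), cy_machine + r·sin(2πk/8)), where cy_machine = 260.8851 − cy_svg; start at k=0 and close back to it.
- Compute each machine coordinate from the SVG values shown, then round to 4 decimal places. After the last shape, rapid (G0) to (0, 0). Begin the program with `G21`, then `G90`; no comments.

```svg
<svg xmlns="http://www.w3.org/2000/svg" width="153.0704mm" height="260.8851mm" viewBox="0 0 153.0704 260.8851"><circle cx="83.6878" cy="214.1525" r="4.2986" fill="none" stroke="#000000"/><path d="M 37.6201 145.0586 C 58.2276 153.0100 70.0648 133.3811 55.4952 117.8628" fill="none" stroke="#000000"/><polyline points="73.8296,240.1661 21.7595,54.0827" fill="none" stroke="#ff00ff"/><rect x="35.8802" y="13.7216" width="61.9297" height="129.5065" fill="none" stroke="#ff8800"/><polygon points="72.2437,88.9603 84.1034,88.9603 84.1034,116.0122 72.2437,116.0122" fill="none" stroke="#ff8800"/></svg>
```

Since the viewBox matches the mm dimensions, user units are millimetres directly. The only transform is the Y-flip y_m = 260.8851 − y_svg.

Shape 1 is a circle drawn with `<circle>`. Its stroke #000000 means score at S466, F2449. After flipping Y the toolpath is (87.9864,46.7326) → (86.7274,49.7722) → (83.6878,51.0312) → (80.6482,49.7722) → (79.3892,46.7326) → (80.6482,43.6930) → (83.6878,42.4340) → (86.7274,43.6930) → (87.9864,46.7326), returning to the start.

Shape 2 is a cubic bezier drawn with `<path>`. Its stroke #000000 means score at S466, F2449. After flipping Y the toolpath is (37.6201,115.8265) → (51.1557,114.5391) → (59.7491,120.6233) → (61.7467,131.1080) → (55.4952,143.0223).

Shape 3 is a line segment drawn with `<polyline>`. Its stroke #ff00ff means cut at S815, F1326. After flipping Y the toolpath is (73.8296,20.7190) → (21.7595,206.8024).

Shape 4 is a rectangle drawn with `<rect>`. Its stroke #ff8800 means engrave at S237, F3106. After flipping Y the toolpath is (35.8802,247.1635) → (97.8099,247.1635) → (97.8099,117.6570) → (35.8802,117.6570) → (35.8802,247.1635), returning to the start.

Shape 5 is a rectangle drawn with `<polygon>`. Its stroke #ff8800 means engrave at S237, F3106. After flipping Y the toolpath is (72.2437,171.9248) → (84.1034,171.9248) → (84.1034,144.8729) → (72.2437,144.8729) → (72.2437,171.9248), returning to the start.

G21
G90
G0 X87.9864 Y46.7326
M3 S466
G1 X86.7274 Y49.7722 F2449
G1 X83.6878 Y51.0312
G1 X80.6482 Y49.7722
G1 X79.3892 Y46.7326
G1 X80.6482 Y43.6930
G1 X83.6878 Y42.4340
G1 X86.7274 Y43.6930
G1 X87.9864 Y46.7326
M5
G0 X37.6201 Y115.8265
M3 S466
G1 X51.1557 Y114.5391 F2449
G1 X59.7491 Y120.6233
G1 X61.7467 Y131.1080
G1 X55.4952 Y143.0223
M5
G0 X73.8296 Y20.7190
M3 S815
G1 X21.7595 Y206.8024 F1326
M5
G0 X35.8802 Y247.1635
M3 S237
G1 X97.8099 Y247.1635 F3106
G1 X97.8099 Y117.6570
G1 X35.8802 Y117.6570
G1 X35.8802 Y247.1635
M5
G0 X72.2437 Y171.9248
M3 S237
G1 X84.1034 Y171.9248 F3106
G1 X84.1034 Y144.8729
G1 X72.2437 Y144.8729
G1 X72.2437 Y171.9248
M5
G0 X0.0000 Y0.0000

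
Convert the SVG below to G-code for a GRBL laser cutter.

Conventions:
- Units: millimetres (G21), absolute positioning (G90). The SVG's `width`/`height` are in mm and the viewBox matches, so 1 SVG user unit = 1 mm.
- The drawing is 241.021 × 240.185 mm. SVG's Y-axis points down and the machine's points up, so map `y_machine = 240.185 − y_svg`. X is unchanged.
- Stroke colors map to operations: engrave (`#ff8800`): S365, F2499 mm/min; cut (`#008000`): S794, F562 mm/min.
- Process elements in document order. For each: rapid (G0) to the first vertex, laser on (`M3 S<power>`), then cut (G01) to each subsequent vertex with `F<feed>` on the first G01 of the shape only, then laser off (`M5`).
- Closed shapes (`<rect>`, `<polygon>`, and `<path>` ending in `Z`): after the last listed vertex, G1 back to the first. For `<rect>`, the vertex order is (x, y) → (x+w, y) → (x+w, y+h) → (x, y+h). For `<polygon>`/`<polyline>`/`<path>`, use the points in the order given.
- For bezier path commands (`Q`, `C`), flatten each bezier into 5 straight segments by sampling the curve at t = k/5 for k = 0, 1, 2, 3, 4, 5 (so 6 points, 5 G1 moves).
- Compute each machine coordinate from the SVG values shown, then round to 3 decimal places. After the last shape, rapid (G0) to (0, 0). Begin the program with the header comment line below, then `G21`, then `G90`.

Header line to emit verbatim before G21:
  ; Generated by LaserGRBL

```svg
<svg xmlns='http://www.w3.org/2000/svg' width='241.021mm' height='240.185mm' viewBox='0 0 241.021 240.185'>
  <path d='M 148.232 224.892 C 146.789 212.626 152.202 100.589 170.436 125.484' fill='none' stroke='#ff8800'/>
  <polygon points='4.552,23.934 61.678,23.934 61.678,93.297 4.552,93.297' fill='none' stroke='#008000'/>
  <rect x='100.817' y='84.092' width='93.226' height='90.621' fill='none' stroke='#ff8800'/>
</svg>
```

Since the viewBox matches the mm dimensions, user units are millimetres directly. The only transform is the Y-flip y_m = 240.185 − y_svg.

Shape 1 is a cubic bezier drawn with `<path>`. Its stroke #ff8800 means engrave at S365, F2499. After flipping Y the toolpath is (148.232,15.293) → (148.237,32.731) → (150.173,62.753) → (154.328,93.997) → (160.986,115.100) → (170.436,114.701).

Shape 2 is a rectangle drawn with `<polygon>`. Its stroke #008000 means cut at S794, F562. After flipping Y the toolpath is (4.552,216.251) → (61.678,216.251) → (61.678,146.888) → (4.552,146.888) → (4.552,216.251), returning to the start.

Shape 3 is a rectangle drawn with `<rect>`. Its stroke #ff8800 means engrave at S365, F2499. After flipping Y the toolpath is (100.817,156.093) → (194.043,156.093) → (194.043,65.472) → (100.817,65.472) → (100.817,156.093), returning to the start.

; Generated by LaserGRBL
G21
G90
G0 X148.232 Y15.293
M3 S365
G01 X148.237 Y32.731 F2499
G01 X150.173 Y62.753
G01 X154.328 Y93.997
G01 X160.986 Y115.100
G01 X170.436 Y114.701
M5
G0 X4.552 Y216.251
M3 S794
G01 X61.678 Y216.251 F562
G01 X61.678 Y146.888
G01 X4.552 Y146.888
G01 X4.552 Y216.251
M5
G0 X100.817 Y156.093
M3 S365
G01 X194.043 Y156.093 F2499
G01 X194.043 Y65.472
G01 X100.817 Y65.472
G01 X100.817 Y156.093
M5
G0 X0.000 Y0.000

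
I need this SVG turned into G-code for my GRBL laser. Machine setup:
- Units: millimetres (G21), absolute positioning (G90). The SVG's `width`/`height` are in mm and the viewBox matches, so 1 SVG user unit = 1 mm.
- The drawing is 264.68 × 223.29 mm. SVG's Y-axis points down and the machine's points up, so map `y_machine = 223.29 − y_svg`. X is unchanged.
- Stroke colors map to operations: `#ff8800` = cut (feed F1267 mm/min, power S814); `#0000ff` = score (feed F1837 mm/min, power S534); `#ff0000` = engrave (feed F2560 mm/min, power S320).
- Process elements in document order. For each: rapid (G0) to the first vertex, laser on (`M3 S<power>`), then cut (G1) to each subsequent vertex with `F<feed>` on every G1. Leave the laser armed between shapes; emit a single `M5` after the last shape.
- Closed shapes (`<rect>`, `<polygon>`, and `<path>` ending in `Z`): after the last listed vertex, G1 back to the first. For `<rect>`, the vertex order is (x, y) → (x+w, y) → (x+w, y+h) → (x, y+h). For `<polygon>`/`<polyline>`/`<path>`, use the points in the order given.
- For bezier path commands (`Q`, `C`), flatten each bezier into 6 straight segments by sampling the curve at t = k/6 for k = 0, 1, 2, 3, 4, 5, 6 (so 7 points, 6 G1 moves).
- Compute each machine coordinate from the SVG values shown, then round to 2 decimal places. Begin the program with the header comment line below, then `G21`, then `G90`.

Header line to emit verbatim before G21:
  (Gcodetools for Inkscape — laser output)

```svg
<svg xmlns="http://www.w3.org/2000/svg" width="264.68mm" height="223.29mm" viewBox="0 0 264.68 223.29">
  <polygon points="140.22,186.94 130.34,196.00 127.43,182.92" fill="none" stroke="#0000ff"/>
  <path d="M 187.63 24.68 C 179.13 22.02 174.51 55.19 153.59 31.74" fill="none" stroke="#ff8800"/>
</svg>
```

(Gcodetools for Inkscape — laser output)
G21
G90
G0 X140.22 Y36.35
M3 S534
G1 X130.34 Y27.29 F1837
G1 X127.43 Y40.37 F1837
G1 X140.22 Y36.35 F1837
G0 X187.63 Y198.61
M3 S814
G1 X183.61 Y197.38 F1267
G1 X179.68 Y192.75 F1267
G1 X175.27 Y187.28 F1267
G1 X169.82 Y183.55 F1267
G1 X162.79 Y184.12 F1267
G1 X153.59 Y191.55 F1267
M5

Since the viewBox matches the mm dimensions, user units are millimetres directly. The only transform is the Y-flip y_m = 223.29 − y_svg.

Shape 1 is a regular polygon drawn with `<polygon>`. Its stroke #0000ff means score at S534, F1837. After flipping Y the toolpath is (140.22,36.35) → (130.34,27.29) → (127.43,40.37) → (140.22,36.35), returning to the start.

Shape 2 is a cubic bezier drawn with `<path>`. Its stroke #ff8800 means cut at S814, F1267. After flipping Y the toolpath is (187.63,198.61) → (183.61,197.38) → (179.68,192.75) → (175.27,187.28) → (169.82,183.55) → (162.79,184.12) → (153.59,191.55).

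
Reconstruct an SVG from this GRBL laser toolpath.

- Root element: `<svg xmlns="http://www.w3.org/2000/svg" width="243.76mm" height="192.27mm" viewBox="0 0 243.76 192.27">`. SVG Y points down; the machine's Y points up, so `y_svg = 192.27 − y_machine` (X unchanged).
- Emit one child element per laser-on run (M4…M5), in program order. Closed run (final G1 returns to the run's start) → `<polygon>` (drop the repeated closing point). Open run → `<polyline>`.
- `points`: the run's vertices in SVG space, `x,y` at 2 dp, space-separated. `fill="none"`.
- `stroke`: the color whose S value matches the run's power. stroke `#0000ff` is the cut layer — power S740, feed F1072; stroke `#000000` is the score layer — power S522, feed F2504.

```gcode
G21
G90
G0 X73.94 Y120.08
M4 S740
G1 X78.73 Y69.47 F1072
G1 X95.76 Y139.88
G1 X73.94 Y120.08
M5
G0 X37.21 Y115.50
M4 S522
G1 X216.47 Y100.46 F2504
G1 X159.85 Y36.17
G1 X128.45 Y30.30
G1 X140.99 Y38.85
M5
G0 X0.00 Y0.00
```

<svg xmlns="http://www.w3.org/2000/svg" width="243.76mm" height="192.27mm" viewBox="0 0 243.76 192.27">
  <polygon points="73.94,72.19 78.73,122.80 95.76,52.39" fill="none" stroke="#0000ff"/>
  <polyline points="37.21,76.77 216.47,91.81 159.85,156.10 128.45,161.97 140.99,153.42" fill="none" stroke="#000000"/>
</svg>

Each laser-on run becomes one SVG element. Flip Y back into SVG space with y_svg = 192.27 − y_machine.

Run 1: power S740 maps to stroke `#0000ff` (cut). The run returns to its start, so emit a `<polygon>` with points (Y-flipped): 73.94,72.19 78.73,122.80 95.76,52.39.

Run 2: power S522 maps to stroke `#000000` (score). The run is open, so emit a `<polyline>` with points (Y-flipped): 37.21,76.77 216.47,91.81 159.85,156.10 128.45,161.97 140.99,153.42.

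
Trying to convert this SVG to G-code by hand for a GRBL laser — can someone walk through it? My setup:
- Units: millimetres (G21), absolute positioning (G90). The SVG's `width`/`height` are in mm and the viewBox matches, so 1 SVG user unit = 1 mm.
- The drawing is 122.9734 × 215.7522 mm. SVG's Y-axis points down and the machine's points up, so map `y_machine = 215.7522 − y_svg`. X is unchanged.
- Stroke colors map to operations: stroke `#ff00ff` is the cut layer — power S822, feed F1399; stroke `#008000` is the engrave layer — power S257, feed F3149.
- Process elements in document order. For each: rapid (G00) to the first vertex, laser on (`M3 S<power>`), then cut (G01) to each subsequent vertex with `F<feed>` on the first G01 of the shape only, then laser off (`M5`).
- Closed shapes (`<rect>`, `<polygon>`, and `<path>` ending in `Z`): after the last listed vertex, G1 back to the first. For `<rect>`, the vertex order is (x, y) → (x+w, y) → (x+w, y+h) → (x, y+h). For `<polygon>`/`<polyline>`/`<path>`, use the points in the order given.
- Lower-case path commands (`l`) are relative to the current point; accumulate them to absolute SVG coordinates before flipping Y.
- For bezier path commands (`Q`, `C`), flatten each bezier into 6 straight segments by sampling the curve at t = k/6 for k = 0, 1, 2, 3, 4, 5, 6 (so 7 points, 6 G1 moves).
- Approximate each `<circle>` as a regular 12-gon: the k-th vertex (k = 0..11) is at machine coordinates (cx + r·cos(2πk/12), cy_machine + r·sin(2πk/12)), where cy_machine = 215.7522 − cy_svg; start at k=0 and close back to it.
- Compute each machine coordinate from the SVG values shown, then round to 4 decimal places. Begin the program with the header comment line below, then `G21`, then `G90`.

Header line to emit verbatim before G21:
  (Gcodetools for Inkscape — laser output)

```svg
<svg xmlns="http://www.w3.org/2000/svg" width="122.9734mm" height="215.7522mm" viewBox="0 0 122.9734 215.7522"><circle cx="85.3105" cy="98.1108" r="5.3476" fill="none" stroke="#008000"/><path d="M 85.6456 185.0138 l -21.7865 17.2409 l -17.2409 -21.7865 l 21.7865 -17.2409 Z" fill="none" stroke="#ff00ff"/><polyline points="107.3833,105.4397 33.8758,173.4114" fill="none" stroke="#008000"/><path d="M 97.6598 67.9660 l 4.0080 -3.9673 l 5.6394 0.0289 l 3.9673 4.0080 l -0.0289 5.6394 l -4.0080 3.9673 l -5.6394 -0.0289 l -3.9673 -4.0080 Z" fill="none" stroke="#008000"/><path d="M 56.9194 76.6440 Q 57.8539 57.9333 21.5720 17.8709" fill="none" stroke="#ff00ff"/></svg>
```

(Gcodetools for Inkscape — laser output)
G21
G90
G00 X90.6581 Y117.6414
M3 S257
G01 X89.9417 Y120.3152 F3149
G01 X87.9843 Y122.2726
G01 X85.3105 Y122.9890
G01 X82.6367 Y122.2726
G01 X80.6793 Y120.3152
G01 X79.9629 Y117.6414
G01 X80.6793 Y114.9676
G01 X82.6367 Y113.0102
G01 X85.3105 Y112.2938
G01 X87.9843 Y113.0102
G01 X89.9417 Y114.9676
G01 X90.6581 Y117.6414
M5
G00 X85.6456 Y30.7384
M3 S822
G01 X63.8591 Y13.4975 F1399
G01 X46.6182 Y35.2840
G01 X68.4047 Y52.5249
G01 X85.6456 Y30.7384
M5
G00 X107.3833 Y110.3125
M3 S257
G01 X33.8758 Y42.3408 F3149
M5
G00 X97.6598 Y147.7862
M3 S257
G01 X101.6678 Y151.7535 F3149
G01 X107.3072 Y151.7246
G01 X111.2745 Y147.7166
G01 X111.2456 Y142.0772
G01 X107.2376 Y138.1099
G01 X101.5982 Y138.1388
G01 X97.6309 Y142.1468
G01 X97.6598 Y147.7862
M5
G00 X56.9194 Y139.1082
M3 S822
G01 X56.1971 Y145.9382 F1399
G01 X53.4072 Y153.9544
G01 X48.5498 Y163.1568
G01 X41.6248 Y173.5454
G01 X32.6322 Y185.1203
G01 X21.5720 Y197.8813
M5

Since the viewBox matches the mm dimensions, user units are millimetres directly. The only transform is the Y-flip y_m = 215.7522 − y_svg.

Shape 1 is a circle drawn with `<circle>`. Its stroke #008000 means engrave at S257, F3149. After flipping Y the toolpath is (90.6581,117.6414) → (89.9417,120.3152) → (87.9843,122.2726) → (85.3105,122.9890) → (82.6367,122.2726) → (80.6793,120.3152) → (79.9629,117.6414) → (80.6793,114.9676) → (82.6367,113.0102) → (85.3105,112.2938) → (87.9843,113.0102) → (89.9417,114.9676) → (90.6581,117.6414), returning to the start.

Shape 2 is a regular polygon drawn with `<path>`. Its stroke #ff00ff means cut at S822, F1399. After flipping Y the toolpath is (85.6456,30.7384) → (63.8591,13.4975) → (46.6182,35.2840) → (68.4047,52.5249) → (85.6456,30.7384), returning to the start.

Shape 3 is a line segment drawn with `<polyline>`. Its stroke #008000 means engrave at S257, F3149. After flipping Y the toolpath is (107.3833,110.3125) → (33.8758,42.3408).

Shape 4 is a regular polygon drawn with `<path>`. Its stroke #008000 means engrave at S257, F3149. After flipping Y the toolpath is (97.6598,147.7862) → (101.6678,151.7535) → (107.3072,151.7246) → (111.2745,147.7166) → (111.2456,142.0772) → (107.2376,138.1099) → (101.5982,138.1388) → (97.6309,142.1468) → (97.6598,147.7862), returning to the start.

Shape 5 is a quadratic bezier drawn with `<path>`. Its stroke #ff00ff means cut at S822, F1399. After flipping Y the toolpath is (56.9194,139.1082) → (56.1971,145.9382) → (53.4072,153.9544) → (48.5498,163.1568) → (41.6248,173.5454) → (32.6322,185.1203) → (21.5720,197.8813).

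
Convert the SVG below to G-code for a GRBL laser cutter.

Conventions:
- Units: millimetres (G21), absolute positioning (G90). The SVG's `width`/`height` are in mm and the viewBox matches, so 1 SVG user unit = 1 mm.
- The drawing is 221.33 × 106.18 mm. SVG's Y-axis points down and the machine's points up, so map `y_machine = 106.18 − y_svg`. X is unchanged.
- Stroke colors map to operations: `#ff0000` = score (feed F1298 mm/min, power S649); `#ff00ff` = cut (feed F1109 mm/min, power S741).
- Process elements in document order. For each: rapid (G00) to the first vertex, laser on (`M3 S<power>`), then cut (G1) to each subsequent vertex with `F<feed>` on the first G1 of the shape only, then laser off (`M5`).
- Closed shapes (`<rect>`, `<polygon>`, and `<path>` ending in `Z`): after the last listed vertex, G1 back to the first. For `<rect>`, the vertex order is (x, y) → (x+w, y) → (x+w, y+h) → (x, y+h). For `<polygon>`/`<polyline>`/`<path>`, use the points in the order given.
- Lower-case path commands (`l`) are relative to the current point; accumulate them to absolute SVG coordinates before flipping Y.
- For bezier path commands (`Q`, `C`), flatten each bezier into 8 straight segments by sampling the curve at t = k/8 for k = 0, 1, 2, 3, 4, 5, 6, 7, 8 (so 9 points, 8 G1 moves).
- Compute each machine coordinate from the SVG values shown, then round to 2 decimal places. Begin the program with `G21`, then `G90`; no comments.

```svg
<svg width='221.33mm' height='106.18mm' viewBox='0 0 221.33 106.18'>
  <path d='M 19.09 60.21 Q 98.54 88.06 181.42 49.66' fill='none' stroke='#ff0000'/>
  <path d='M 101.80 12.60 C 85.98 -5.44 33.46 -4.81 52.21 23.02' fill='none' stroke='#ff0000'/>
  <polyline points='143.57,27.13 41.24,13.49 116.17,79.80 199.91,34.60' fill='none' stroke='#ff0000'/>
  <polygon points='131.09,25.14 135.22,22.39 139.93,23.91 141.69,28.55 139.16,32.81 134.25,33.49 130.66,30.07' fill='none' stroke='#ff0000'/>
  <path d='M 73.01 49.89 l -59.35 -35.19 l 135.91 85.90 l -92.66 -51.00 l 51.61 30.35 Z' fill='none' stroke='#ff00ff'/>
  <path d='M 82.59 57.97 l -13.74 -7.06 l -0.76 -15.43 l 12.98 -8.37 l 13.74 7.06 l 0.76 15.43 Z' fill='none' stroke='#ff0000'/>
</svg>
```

1 u = 1 mm; y_m = 106.18 − y.

[1] `<path>` quadratic bezier, #ff0000→score S649 F1298: (19.09,45.97) → (39.01,40.04) → (59.03,36.19) → (79.16,34.40) → (99.40,34.68) → (119.74,37.04) → (140.19,41.46) → (160.75,47.96) → (181.42,56.52)

[2] `<path>` cubic bezier, #ff0000→score S649 F1298: (101.80,93.58) → (94.36,99.45) → (84.74,103.48) → (74.21,105.55) → (64.04,105.57) → (55.49,103.44) → (49.82,99.07) → (48.31,92.34) → (52.21,83.16)

[3] `<polyline>` open polyline, #ff0000→score S649 F1298: (143.57,79.05) → (41.24,92.69) → (116.17,26.38) → (199.91,71.58)

[4] `<polygon>` regular polygon, #ff0000→score S649 F1298: (131.09,81.04) → (135.22,83.79) → (139.93,82.27) → (141.69,77.63) → (139.16,73.37) → (134.25,72.69) → (130.66,76.11) → (131.09,81.04) (closed)

[5] `<path>` closed polygon, #ff00ff→cut S741 F1109: (73.01,56.29) → (13.66,91.48) → (149.57,5.58) → (56.91,56.58) → (108.52,26.23) → (73.01,56.29) (closed)

[6] `<path>` regular polygon, #ff0000→score S649 F1298: (82.59,48.21) → (68.85,55.27) → (68.09,70.70) → (81.07,79.07) → (94.81,72.01) → (95.57,56.58) → (82.59,48.21) (closed)

G21
G90
G00 X19.09 Y45.97
M3 S649
G1 X39.01 Y40.04 F1298
G1 X59.03 Y36.19
G1 X79.16 Y34.40
G1 X99.40 Y34.68
G1 X119.74 Y37.04
G1 X140.19 Y41.46
G1 X160.75 Y47.96
G1 X181.42 Y56.52
M5
G00 X101.80 Y93.58
M3 S649
G1 X94.36 Y99.45 F1298
G1 X84.74 Y103.48
G1 X74.21 Y105.55
G1 X64.04 Y105.57
G1 X55.49 Y103.44
G1 X49.82 Y99.07
G1 X48.31 Y92.34
G1 X52.21 Y83.16
M5
G00 X143.57 Y79.05
M3 S649
G1 X41.24 Y92.69 F1298
G1 X116.17 Y26.38
G1 X199.91 Y71.58
M5
G00 X131.09 Y81.04
M3 S649
G1 X135.22 Y83.79 F1298
G1 X139.93 Y82.27
G1 X141.69 Y77.63
G1 X139.16 Y73.37
G1 X134.25 Y72.69
G1 X130.66 Y76.11
G1 X131.09 Y81.04
M5
G00 X73.01 Y56.29
M3 S741
G1 X13.66 Y91.48 F1109
G1 X149.57 Y5.58
G1 X56.91 Y56.58
G1 X108.52 Y26.23
G1 X73.01 Y56.29
M5
G00 X82.59 Y48.21
M3 S649
G1 X68.85 Y55.27 F1298
G1 X68.09 Y70.70
G1 X81.07 Y79.07
G1 X94.81 Y72.01
G1 X95.57 Y56.58
G1 X82.59 Y48.21
M5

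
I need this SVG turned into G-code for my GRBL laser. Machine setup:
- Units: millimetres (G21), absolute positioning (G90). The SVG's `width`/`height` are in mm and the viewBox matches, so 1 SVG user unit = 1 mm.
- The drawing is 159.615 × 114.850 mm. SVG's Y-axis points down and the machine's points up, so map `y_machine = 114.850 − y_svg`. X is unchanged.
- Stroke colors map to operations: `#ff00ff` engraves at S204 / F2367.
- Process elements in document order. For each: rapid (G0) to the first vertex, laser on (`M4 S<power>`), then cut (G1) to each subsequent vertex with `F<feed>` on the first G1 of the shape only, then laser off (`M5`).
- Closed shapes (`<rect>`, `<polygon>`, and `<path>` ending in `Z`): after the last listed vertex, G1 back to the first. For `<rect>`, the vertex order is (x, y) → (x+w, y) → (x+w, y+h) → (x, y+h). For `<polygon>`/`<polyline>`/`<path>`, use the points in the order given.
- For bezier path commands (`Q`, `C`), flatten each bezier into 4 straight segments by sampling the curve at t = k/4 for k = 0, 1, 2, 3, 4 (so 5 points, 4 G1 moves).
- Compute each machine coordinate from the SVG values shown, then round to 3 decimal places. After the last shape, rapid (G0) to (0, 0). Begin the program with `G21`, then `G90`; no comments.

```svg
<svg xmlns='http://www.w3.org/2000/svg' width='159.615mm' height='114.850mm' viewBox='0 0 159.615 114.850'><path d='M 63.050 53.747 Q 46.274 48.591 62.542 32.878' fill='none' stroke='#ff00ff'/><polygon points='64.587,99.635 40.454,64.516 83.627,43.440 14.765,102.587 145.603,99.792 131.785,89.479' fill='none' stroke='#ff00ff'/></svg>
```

G21
G90
G0 X63.050 Y61.103
M4 S204
G1 X56.727 Y64.341 F2367
G1 X54.535 Y68.898
G1 X56.473 Y74.775
G1 X62.542 Y81.972
M5
G0 X64.587 Y15.215
M4 S204
G1 X40.454 Y50.334 F2367
G1 X83.627 Y71.410
G1 X14.765 Y12.263
G1 X145.603 Y15.058
G1 X131.785 Y25.371
G1 X64.587 Y15.215
M5
G0 X0.000 Y0.000

Since the viewBox matches the mm dimensions, user units are millimetres directly. The only transform is the Y-flip y_m = 114.850 − y_svg.

Shape 1 is a quadratic bezier drawn with `<path>`. Its stroke #ff00ff means engrave at S204, F2367. After flipping Y the toolpath is (63.050,61.103) → (56.727,64.341) → (54.535,68.898) → (56.473,74.775) → (62.542,81.972).

Shape 2 is a closed polygon drawn with `<polygon>`. Its stroke #ff00ff means engrave at S204, F2367. After flipping Y the toolpath is (64.587,15.215) → (40.454,50.334) → (83.627,71.410) → (14.765,12.263) → (145.603,15.058) → (131.785,25.371) → (64.587,15.215), returning to the start.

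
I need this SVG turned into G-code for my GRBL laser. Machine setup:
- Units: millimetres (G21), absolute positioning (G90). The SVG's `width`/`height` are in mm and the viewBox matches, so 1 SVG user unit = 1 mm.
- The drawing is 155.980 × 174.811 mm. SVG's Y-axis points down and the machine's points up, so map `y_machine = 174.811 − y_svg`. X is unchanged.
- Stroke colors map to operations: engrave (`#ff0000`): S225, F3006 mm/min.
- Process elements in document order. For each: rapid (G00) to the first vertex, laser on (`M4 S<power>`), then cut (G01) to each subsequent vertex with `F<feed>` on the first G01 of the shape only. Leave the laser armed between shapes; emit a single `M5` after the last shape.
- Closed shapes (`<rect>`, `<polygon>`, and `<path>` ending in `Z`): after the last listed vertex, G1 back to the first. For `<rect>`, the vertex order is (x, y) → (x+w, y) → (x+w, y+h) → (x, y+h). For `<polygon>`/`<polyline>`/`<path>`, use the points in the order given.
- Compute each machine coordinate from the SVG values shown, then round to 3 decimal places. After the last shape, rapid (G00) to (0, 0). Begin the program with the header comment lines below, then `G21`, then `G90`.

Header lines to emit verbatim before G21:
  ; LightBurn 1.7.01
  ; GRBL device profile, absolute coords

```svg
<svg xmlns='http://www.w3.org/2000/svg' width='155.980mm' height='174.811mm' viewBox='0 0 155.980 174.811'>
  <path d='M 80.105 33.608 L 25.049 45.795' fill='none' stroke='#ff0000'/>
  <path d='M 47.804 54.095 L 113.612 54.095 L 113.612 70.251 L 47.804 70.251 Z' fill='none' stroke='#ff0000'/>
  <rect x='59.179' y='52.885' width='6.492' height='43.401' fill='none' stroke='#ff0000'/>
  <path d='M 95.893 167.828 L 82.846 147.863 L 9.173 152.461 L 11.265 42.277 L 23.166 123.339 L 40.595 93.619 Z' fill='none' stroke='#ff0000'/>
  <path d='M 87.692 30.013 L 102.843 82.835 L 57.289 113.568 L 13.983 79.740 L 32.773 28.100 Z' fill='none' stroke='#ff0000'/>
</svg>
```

Since the viewBox matches the mm dimensions, user units are millimetres directly. The only transform is the Y-flip y_m = 174.811 − y_svg.

Shape 1 is a line segment drawn with `<path>`. Its stroke #ff0000 means engrave at S225, F3006. After flipping Y the toolpath is (80.105,141.203) → (25.049,129.016).

Shape 2 is a rectangle drawn with `<path>`. Its stroke #ff0000 means engrave at S225, F3006. After flipping Y the toolpath is (47.804,120.716) → (113.612,120.716) → (113.612,104.560) → (47.804,104.560) → (47.804,120.716), returning to the start.

Shape 3 is a rectangle drawn with `<rect>`. Its stroke #ff0000 means engrave at S225, F3006. After flipping Y the toolpath is (59.179,121.926) → (65.671,121.926) → (65.671,78.525) → (59.179,78.525) → (59.179,121.926), returning to the start.

Shape 4 is a closed polygon drawn with `<path>`. Its stroke #ff0000 means engrave at S225, F3006. After flipping Y the toolpath is (95.893,6.983) → (82.846,26.948) → (9.173,22.350) → (11.265,132.534) → (23.166,51.472) → (40.595,81.192) → (95.893,6.983), returning to the start.

Shape 5 is a regular polygon drawn with `<path>`. Its stroke #ff0000 means engrave at S225, F3006. After flipping Y the toolpath is (87.692,144.798) → (102.843,91.976) → (57.289,61.243) → (13.983,95.071) → (32.773,146.711) → (87.692,144.798), returning to the start.

; LightBurn 1.7.01
; GRBL device profile, absolute coords
G21
G90
G00 X80.105 Y141.203
M4 S225
G01 X25.049 Y129.016 F3006
G00 X47.804 Y120.716
M4 S225
G01 X113.612 Y120.716 F3006
G01 X113.612 Y104.560
G01 X47.804 Y104.560
G01 X47.804 Y120.716
G00 X59.179 Y121.926
M4 S225
G01 X65.671 Y121.926 F3006
G01 X65.671 Y78.525
G01 X59.179 Y78.525
G01 X59.179 Y121.926
G00 X95.893 Y6.983
M4 S225
G01 X82.846 Y26.948 F3006
G01 X9.173 Y22.350
G01 X11.265 Y132.534
G01 X23.166 Y51.472
G01 X40.595 Y81.192
G01 X95.893 Y6.983
G00 X87.692 Y144.798
M4 S225
G01 X102.843 Y91.976 F3006
G01 X57.289 Y61.243
G01 X13.983 Y95.071
G01 X32.773 Y146.711
G01 X87.692 Y144.798
M5
G00 X0.000 Y0.000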